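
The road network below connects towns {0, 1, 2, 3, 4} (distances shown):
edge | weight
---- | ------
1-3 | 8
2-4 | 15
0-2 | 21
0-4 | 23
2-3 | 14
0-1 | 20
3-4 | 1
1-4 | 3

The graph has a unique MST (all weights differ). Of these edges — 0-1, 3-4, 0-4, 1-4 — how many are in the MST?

3

Kruskal's algorithm — process edges by increasing weight (ties by edge label):
3-4 (1): add. Components now {0} {1} {2} {3,4}
1-4 (3): add. Components now {0} {1,3,4} {2}
1-3 (8): skip — 1 and 3 already connected.
2-3 (14): add. Components now {0} {1,2,3,4}
2-4 (15): skip — 2 and 4 already connected.
0-1 (20): add. Components now {0,1,2,3,4}
MST edge set: {3-4, 1-4, 2-3, 0-1}.
Of the listed edges, {0-1, 3-4, 1-4} are in the MST → 3.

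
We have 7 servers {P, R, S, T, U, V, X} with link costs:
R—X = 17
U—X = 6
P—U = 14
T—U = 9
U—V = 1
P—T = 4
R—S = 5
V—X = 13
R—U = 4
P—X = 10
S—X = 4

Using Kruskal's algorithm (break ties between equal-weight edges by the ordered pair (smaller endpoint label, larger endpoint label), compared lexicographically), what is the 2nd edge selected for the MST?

P-T

Sort edges by weight, then run Kruskal:
U—V (1): add — endpoints in different components.
P—T (4): add — endpoints in different components.
R—U (4): add — endpoints in different components.
S—X (4): add — endpoints in different components.
R—S (5): add — endpoints in different components.
U—X (6): skip — X and U already connected.
T—U (9): add — endpoints in different components.
The 2nd edge added is P—T.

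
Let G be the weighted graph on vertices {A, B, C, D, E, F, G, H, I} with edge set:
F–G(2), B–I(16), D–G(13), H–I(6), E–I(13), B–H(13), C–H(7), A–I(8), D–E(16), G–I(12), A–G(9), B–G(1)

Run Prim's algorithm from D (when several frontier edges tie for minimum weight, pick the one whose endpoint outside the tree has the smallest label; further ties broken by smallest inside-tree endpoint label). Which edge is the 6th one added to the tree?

Prim's algorithm from D:
Step 1: frontier [D–G 13, D–E 16] → take D–G (13); add G.
Step 2: frontier [D–E 16, B–G 1, F–G 2, A–G 9, G–I 12] → take B–G (1); add B.
Step 3: frontier [B–H 13, B–I 16, D–E 16, F–G 2, A–G 9, G–I 12] → take F–G (2); add F.
Step 4: frontier [B–H 13, B–I 16, D–E 16, A–G 9, G–I 12] → take A–G (9); add A.
Step 5: frontier [A–I 8, B–H 13, B–I 16, D–E 16, G–I 12] → take A–I (8); add I.
Step 6: frontier [B–H 13, D–E 16, H–I 6, E–I 13] → take H–I (6); add H.
Step 7: frontier [D–E 16, C–H 7, E–I 13] → take C–H (7); add C.
Step 8: frontier [D–E 16, E–I 13] → take E–I (13); add E.
The 6th edge added is H–I.

H-I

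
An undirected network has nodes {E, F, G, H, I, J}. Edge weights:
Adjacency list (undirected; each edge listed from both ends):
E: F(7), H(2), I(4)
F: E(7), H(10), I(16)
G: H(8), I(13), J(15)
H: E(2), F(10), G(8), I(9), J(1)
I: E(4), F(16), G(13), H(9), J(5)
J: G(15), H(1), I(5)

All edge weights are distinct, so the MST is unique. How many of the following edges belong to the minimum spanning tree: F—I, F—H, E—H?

1

Kruskal's algorithm — process edges by increasing weight (ties by edge label):
H—J (1): add — endpoints in different components.
E—H (2): add — endpoints in different components.
E—I (4): add — endpoints in different components.
I—J (5): skip — I and J already connected.
E—F (7): add — endpoints in different components.
G—H (8): add — endpoints in different components.
MST edge set: {H—J, E—H, E—I, E—F, G—H}.
Of the listed edges, {E—H} are in the MST → 1.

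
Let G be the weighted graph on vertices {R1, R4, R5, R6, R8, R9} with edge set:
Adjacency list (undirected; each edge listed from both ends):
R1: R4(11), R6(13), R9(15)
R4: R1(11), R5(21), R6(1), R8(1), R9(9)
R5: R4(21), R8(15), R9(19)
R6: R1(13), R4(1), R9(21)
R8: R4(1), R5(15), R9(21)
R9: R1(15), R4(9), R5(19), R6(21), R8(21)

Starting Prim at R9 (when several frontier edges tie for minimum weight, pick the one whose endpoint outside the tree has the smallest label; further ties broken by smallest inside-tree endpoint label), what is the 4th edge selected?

R1-R4

Prim, starting at R9.
Step 1: cheapest edge leaving the tree is R4 R9 (9); add R4.
Step 2: cheapest edge leaving the tree is R4 R6 (1); add R6.
Step 3: cheapest edge leaving the tree is R4 R8 (1); add R8.
Step 4: cheapest edge leaving the tree is R1 R4 (11); add R1.
Step 5: cheapest edge leaving the tree is R5 R8 (15); add R5.
The 4th edge added is R1 R4.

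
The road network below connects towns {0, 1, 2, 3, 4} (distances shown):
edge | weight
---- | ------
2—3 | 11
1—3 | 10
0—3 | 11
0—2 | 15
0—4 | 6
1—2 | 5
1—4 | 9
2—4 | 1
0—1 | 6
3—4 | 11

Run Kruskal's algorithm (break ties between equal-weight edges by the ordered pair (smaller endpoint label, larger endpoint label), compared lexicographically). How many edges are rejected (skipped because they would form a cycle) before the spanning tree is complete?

Kruskal's algorithm — process edges by increasing weight (ties by edge label):
2—4 (1): add. Components now {0} {1} {2,4} {3}
1—2 (5): add. Components now {0} {1,2,4} {3}
0—1 (6): add. Components now {0,1,2,4} {3}
0—4 (6): skip — 0 and 4 already connected.
1—4 (9): skip — 1 and 4 already connected.
1—3 (10): add. Components now {0,1,2,3,4}
Edges rejected before the tree was complete: 2.

2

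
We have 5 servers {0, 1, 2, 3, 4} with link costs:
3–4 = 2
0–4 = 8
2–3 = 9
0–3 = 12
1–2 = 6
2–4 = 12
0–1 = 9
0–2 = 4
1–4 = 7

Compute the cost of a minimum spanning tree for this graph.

Prim, starting at 0.
Step 1: cheapest edge leaving the tree is 0–2 (4); add 2.
Step 2: cheapest edge leaving the tree is 1–2 (6); add 1.
Step 3: cheapest edge leaving the tree is 1–4 (7); add 4.
Step 4: cheapest edge leaving the tree is 3–4 (2); add 3.
MST edges: 0–2, 1–2, 1–4, 3–4; total weight 4+6+7+2 = 19.

19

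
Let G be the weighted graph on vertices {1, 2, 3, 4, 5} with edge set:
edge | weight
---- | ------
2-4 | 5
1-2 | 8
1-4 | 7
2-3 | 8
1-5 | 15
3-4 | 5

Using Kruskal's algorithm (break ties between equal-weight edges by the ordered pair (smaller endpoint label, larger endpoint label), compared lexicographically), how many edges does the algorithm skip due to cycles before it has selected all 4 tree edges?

Kruskal's algorithm — process edges by increasing weight (ties by edge label):
2-4 (5): add — endpoints in different components.
3-4 (5): add — endpoints in different components.
1-4 (7): add — endpoints in different components.
1-2 (8): skip — 1 and 2 already connected.
2-3 (8): skip — 2 and 3 already connected.
1-5 (15): add — endpoints in different components.
Edges rejected before the tree was complete: 2.

2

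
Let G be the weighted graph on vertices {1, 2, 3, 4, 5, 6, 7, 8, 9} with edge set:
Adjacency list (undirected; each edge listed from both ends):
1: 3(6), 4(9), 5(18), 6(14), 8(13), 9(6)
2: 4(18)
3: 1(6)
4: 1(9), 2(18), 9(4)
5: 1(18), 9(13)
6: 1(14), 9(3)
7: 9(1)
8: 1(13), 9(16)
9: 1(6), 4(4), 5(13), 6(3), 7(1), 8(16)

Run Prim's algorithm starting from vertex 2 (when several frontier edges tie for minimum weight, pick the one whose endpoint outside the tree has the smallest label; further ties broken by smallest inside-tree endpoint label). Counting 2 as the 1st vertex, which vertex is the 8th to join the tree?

5

Prim's algorithm from 2:
Step 1: cheapest edge leaving the tree is 2 4 (18); add 4.
Step 2: cheapest edge leaving the tree is 4 9 (4); add 9.
Step 3: cheapest edge leaving the tree is 7 9 (1); add 7.
Step 4: cheapest edge leaving the tree is 6 9 (3); add 6.
Step 5: cheapest edge leaving the tree is 1 9 (6); add 1.
Step 6: cheapest edge leaving the tree is 1 3 (6); add 3.
Step 7: cheapest edge leaving the tree is 5 9 (13); add 5.
Step 8: cheapest edge leaving the tree is 1 8 (13); add 8.
Vertex order: 2, 4, 9, 7, 6, 1, 3, 5, 8. The 8th vertex is 5.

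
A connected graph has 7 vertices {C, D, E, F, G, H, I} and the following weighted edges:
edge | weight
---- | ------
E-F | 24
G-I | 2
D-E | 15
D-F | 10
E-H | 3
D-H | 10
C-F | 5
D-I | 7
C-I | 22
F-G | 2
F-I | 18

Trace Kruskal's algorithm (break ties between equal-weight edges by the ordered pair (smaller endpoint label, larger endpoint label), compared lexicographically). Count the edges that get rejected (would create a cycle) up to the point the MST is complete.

1

Sort edges by weight, then run Kruskal:
F-G (2): add — endpoints in different components.
G-I (2): add — endpoints in different components.
E-H (3): add — endpoints in different components.
C-F (5): add — endpoints in different components.
D-I (7): add — endpoints in different components.
D-F (10): skip — D and F already connected.
D-H (10): add — endpoints in different components.
Edges rejected before the tree was complete: 1.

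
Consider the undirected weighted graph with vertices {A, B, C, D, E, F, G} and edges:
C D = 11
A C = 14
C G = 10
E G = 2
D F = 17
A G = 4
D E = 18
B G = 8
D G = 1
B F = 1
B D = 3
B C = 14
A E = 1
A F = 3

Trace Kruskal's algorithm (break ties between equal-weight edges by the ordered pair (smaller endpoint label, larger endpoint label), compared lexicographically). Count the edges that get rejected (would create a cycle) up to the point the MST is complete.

3

Sort edges by weight, then run Kruskal:
A E (1): add — endpoints in different components.
B F (1): add — endpoints in different components.
D G (1): add — endpoints in different components.
E G (2): add — endpoints in different components.
A F (3): add — endpoints in different components.
B D (3): skip — B and D already connected.
A G (4): skip — A and G already connected.
B G (8): skip — B and G already connected.
C G (10): add — endpoints in different components.
Edges rejected before the tree was complete: 3.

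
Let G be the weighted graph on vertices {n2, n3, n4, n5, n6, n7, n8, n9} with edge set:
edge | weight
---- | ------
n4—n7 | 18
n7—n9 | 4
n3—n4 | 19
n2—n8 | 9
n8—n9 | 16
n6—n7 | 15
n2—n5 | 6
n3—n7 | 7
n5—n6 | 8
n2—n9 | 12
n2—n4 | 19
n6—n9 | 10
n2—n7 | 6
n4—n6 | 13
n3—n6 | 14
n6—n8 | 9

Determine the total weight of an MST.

Kruskal's algorithm — process edges by increasing weight (ties by edge label):
n7—n9 (4): add — endpoints in different components.
n2—n5 (6): add — endpoints in different components.
n2—n7 (6): add — endpoints in different components.
n3—n7 (7): add — endpoints in different components.
n5—n6 (8): add — endpoints in different components.
n2—n8 (9): add — endpoints in different components.
n6—n8 (9): skip — n6 and n8 already connected.
n6—n9 (10): skip — n9 and n6 already connected.
n2—n9 (12): skip — n9 and n2 already connected.
n4—n6 (13): add — endpoints in different components.
MST edges: n7—n9, n2—n5, n2—n7, n3—n7, n5—n6, n2—n8, n4—n6; total weight 4+6+6+7+8+9+13 = 53.

53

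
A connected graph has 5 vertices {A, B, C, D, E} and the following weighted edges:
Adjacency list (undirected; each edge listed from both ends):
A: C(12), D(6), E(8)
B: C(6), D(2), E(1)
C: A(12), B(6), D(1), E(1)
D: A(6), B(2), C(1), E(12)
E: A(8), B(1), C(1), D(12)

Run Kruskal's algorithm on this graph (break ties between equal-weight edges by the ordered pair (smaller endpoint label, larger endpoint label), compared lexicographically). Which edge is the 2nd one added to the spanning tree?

C-D

Kruskal's algorithm — process edges by increasing weight (ties by edge label):
B-E (1): add — endpoints in different components.
C-D (1): add — endpoints in different components.
C-E (1): add — endpoints in different components.
B-D (2): skip — B and D already connected.
A-D (6): add — endpoints in different components.
The 2nd edge added is C-D.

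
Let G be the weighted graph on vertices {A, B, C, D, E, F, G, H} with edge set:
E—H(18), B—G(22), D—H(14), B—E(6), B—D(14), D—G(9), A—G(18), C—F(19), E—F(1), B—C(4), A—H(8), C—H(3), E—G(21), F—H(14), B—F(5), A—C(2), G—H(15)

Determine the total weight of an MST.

Kruskal: consider edges lightest-first.
E—F (1): add — endpoints in different components.
A—C (2): add — endpoints in different components.
C—H (3): add — endpoints in different components.
B—C (4): add — endpoints in different components.
B—F (5): add — endpoints in different components.
B—E (6): skip — B and E already connected.
A—H (8): skip — A and H already connected.
D—G (9): add — endpoints in different components.
B—D (14): add — endpoints in different components.
MST edges: E—F, A—C, C—H, B—C, B—F, D—G, B—D; total weight 1+2+3+4+5+9+14 = 38.

38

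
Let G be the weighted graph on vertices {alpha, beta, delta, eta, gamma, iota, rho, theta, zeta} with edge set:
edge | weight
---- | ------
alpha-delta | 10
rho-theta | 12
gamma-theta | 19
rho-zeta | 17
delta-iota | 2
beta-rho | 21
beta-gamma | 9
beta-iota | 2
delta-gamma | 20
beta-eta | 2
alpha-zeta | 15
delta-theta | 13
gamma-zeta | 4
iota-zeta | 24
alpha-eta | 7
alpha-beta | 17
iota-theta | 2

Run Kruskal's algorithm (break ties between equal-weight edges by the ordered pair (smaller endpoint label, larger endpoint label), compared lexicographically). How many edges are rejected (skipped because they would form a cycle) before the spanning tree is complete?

Sort edges by weight, then run Kruskal:
beta-eta (2): add — endpoints in different components.
beta-iota (2): add — endpoints in different components.
delta-iota (2): add — endpoints in different components.
iota-theta (2): add — endpoints in different components.
gamma-zeta (4): add — endpoints in different components.
alpha-eta (7): add — endpoints in different components.
beta-gamma (9): add — endpoints in different components.
alpha-delta (10): skip — alpha and delta already connected.
rho-theta (12): add — endpoints in different components.
Edges rejected before the tree was complete: 1.

1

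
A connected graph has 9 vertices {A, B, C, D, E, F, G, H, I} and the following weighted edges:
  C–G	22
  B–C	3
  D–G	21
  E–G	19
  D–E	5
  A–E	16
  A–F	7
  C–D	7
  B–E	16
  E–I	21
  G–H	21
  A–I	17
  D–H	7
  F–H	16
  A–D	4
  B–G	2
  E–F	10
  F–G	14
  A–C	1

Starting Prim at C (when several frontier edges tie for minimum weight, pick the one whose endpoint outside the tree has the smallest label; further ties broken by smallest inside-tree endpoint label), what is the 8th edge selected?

Prim's algorithm from C:
Step 1: cheapest edge leaving the tree is A–C (1); add A.
Step 2: cheapest edge leaving the tree is B–C (3); add B.
Step 3: cheapest edge leaving the tree is B–G (2); add G.
Step 4: cheapest edge leaving the tree is A–D (4); add D.
Step 5: cheapest edge leaving the tree is D–E (5); add E.
Step 6: cheapest edge leaving the tree is A–F (7); add F.
Step 7: cheapest edge leaving the tree is D–H (7); add H.
Step 8: cheapest edge leaving the tree is A–I (17); add I.
The 8th edge added is A–I.

A-I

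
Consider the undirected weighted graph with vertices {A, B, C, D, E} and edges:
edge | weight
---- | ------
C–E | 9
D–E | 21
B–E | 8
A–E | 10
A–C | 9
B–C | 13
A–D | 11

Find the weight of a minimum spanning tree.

Grow the tree from A using Prim:
Step 1: frontier [A–C 9, A–E 10, A–D 11] → take A–C (9); add C.
Step 2: frontier [A–E 10, A–D 11, C–E 9, B–C 13] → take C–E (9); add E.
Step 3: frontier [A–D 11, B–C 13, B–E 8, D–E 21] → take B–E (8); add B.
Step 4: frontier [A–D 11, D–E 21] → take A–D (11); add D.
MST edges: A–C, C–E, B–E, A–D; total weight 9+9+8+11 = 37.

37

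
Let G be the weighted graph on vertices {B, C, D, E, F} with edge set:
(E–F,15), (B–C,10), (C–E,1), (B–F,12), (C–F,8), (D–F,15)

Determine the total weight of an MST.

34

Grow the tree from E using Prim:
Step 1: frontier [C–E 1, E–F 15] → take C–E (1); add C.
Step 2: frontier [C–F 8, B–C 10, E–F 15] → take C–F (8); add F.
Step 3: frontier [B–C 10, B–F 12, D–F 15] → take B–C (10); add B.
Step 4: frontier [D–F 15] → take D–F (15); add D.
MST edges: C–E, C–F, B–C, D–F; total weight 1+8+10+15 = 34.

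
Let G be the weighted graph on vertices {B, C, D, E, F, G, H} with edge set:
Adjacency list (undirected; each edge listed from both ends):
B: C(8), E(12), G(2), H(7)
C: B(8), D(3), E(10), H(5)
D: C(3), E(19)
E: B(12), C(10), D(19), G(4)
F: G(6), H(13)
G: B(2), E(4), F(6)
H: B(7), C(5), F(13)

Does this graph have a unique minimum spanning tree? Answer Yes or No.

Yes

Sort edges by weight, then run Kruskal:
B–G (2): add. Components now {B,G} {C} {D} {E} {F} {H}
C–D (3): add. Components now {B,G} {C,D} {E} {F} {H}
E–G (4): add. Components now {B,E,G} {C,D} {F} {H}
C–H (5): add. Components now {B,E,G} {C,D,H} {F}
F–G (6): add. Components now {B,E,F,G} {C,D,H}
B–H (7): add. Components now {B,C,D,E,F,G,H}
Every non-tree edge has weight strictly greater than the heaviest edge on the tree path between its endpoints, so the MST is unique.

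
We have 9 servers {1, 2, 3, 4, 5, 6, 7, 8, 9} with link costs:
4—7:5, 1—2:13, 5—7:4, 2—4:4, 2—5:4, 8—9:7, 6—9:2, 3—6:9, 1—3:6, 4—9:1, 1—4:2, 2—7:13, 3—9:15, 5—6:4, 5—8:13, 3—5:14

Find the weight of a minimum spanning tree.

Grow the tree from 9 using Prim:
Step 1: cheapest edge leaving the tree is 4—9 (1); add 4.
Step 2: cheapest edge leaving the tree is 1—4 (2); add 1.
Step 3: cheapest edge leaving the tree is 6—9 (2); add 6.
Step 4: cheapest edge leaving the tree is 2—4 (4); add 2.
Step 5: cheapest edge leaving the tree is 2—5 (4); add 5.
Step 6: cheapest edge leaving the tree is 5—7 (4); add 7.
Step 7: cheapest edge leaving the tree is 1—3 (6); add 3.
Step 8: cheapest edge leaving the tree is 8—9 (7); add 8.
MST edges: 4—9, 1—4, 6—9, 2—4, 2—5, 5—7, 1—3, 8—9; total weight 1+2+2+4+4+4+6+7 = 30.

30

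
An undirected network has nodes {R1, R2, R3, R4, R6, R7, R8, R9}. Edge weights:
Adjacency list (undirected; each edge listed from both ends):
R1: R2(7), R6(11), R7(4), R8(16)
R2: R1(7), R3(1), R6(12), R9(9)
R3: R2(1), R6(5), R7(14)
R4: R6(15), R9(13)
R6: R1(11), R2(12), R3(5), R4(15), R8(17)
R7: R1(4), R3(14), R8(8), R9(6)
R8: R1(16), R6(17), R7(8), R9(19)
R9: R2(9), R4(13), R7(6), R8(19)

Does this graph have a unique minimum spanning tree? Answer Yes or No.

Yes

Kruskal: consider edges lightest-first.
R2—R3 (1): add — endpoints in different components.
R1—R7 (4): add — endpoints in different components.
R3—R6 (5): add — endpoints in different components.
R7—R9 (6): add — endpoints in different components.
R1—R2 (7): add — endpoints in different components.
R7—R8 (8): add — endpoints in different components.
R2—R9 (9): skip — R2 and R9 already connected.
R1—R6 (11): skip — R6 and R1 already connected.
R2—R6 (12): skip — R2 and R6 already connected.
R4—R9 (13): add — endpoints in different components.
Every non-tree edge has weight strictly greater than the heaviest edge on the tree path between its endpoints, so the MST is unique.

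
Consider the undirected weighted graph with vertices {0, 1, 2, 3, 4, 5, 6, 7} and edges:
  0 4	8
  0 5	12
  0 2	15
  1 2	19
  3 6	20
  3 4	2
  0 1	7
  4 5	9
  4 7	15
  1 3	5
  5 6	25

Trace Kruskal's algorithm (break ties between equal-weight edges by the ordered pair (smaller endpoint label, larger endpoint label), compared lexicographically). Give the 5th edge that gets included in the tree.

0-2

Sort edges by weight, then run Kruskal:
3 4 (2): add — endpoints in different components.
1 3 (5): add — endpoints in different components.
0 1 (7): add — endpoints in different components.
0 4 (8): skip — 0 and 4 already connected.
4 5 (9): add — endpoints in different components.
0 5 (12): skip — 0 and 5 already connected.
0 2 (15): add — endpoints in different components.
4 7 (15): add — endpoints in different components.
1 2 (19): skip — 1 and 2 already connected.
3 6 (20): add — endpoints in different components.
The 5th edge added is 0 2.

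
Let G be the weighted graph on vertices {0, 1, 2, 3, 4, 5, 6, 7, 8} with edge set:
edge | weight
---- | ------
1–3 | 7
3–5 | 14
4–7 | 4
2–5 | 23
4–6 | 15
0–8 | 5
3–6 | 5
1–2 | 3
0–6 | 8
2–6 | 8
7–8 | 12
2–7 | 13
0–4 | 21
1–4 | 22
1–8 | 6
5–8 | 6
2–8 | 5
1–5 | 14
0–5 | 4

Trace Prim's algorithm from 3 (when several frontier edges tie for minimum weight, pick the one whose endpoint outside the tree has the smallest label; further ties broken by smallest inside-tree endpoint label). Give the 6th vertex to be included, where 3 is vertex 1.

Prim's algorithm from 3:
Step 1: cheapest edge leaving the tree is 3–6 (5); add 6.
Step 2: cheapest edge leaving the tree is 1–3 (7); add 1.
Step 3: cheapest edge leaving the tree is 1–2 (3); add 2.
Step 4: cheapest edge leaving the tree is 2–8 (5); add 8.
Step 5: cheapest edge leaving the tree is 0–8 (5); add 0.
Step 6: cheapest edge leaving the tree is 0–5 (4); add 5.
Step 7: cheapest edge leaving the tree is 7–8 (12); add 7.
Step 8: cheapest edge leaving the tree is 4–7 (4); add 4.
Vertex order: 3, 6, 1, 2, 8, 0, 5, 7, 4. The 6th vertex is 0.

0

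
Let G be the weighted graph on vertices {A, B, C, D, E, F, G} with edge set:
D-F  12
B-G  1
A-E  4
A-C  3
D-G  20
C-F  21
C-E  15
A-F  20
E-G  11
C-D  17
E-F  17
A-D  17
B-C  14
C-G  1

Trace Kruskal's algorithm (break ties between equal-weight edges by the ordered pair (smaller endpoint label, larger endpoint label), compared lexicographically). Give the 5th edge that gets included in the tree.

D-F

Kruskal: consider edges lightest-first.
B-G (1): add. Components now {A} {B,G} {C} {D} {E} {F}
C-G (1): add. Components now {A} {B,C,G} {D} {E} {F}
A-C (3): add. Components now {A,B,C,G} {D} {E} {F}
A-E (4): add. Components now {A,B,C,E,G} {D} {F}
E-G (11): skip — E and G already connected.
D-F (12): add. Components now {A,B,C,E,G} {D,F}
B-C (14): skip — B and C already connected.
C-E (15): skip — C and E already connected.
A-D (17): add. Components now {A,B,C,D,E,F,G}
The 5th edge added is D-F.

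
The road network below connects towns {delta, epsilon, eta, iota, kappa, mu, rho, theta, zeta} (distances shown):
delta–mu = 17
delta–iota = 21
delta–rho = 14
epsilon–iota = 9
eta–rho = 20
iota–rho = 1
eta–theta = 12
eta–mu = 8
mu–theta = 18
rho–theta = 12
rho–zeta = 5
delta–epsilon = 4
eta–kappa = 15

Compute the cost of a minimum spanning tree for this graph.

66

Sort edges by weight, then run Kruskal:
iota–rho (1): add — endpoints in different components.
delta–epsilon (4): add — endpoints in different components.
rho–zeta (5): add — endpoints in different components.
eta–mu (8): add — endpoints in different components.
epsilon–iota (9): add — endpoints in different components.
eta–theta (12): add — endpoints in different components.
rho–theta (12): add — endpoints in different components.
delta–rho (14): skip — delta and rho already connected.
eta–kappa (15): add — endpoints in different components.
MST edges: iota–rho, delta–epsilon, rho–zeta, eta–mu, epsilon–iota, eta–theta, rho–theta, eta–kappa; total weight 1+4+5+8+9+12+12+15 = 66.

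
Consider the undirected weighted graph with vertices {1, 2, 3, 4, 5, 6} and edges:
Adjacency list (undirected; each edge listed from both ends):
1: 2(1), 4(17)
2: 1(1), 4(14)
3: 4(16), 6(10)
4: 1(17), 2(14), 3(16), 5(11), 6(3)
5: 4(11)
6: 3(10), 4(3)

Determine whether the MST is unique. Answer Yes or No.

Yes

Kruskal: consider edges lightest-first.
1–2 (1): add — endpoints in different components.
4–6 (3): add — endpoints in different components.
3–6 (10): add — endpoints in different components.
4–5 (11): add — endpoints in different components.
2–4 (14): add — endpoints in different components.
Every non-tree edge has weight strictly greater than the heaviest edge on the tree path between its endpoints, so the MST is unique.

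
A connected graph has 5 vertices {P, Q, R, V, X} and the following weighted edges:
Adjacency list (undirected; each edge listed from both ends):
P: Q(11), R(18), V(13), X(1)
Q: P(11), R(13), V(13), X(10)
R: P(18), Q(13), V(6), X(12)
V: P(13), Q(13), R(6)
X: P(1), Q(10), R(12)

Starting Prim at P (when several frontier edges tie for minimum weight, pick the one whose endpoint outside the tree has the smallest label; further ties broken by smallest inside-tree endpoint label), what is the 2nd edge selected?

Q-X

Prim, starting at P.
Step 1: cheapest edge leaving the tree is P X (1); add X.
Step 2: cheapest edge leaving the tree is Q X (10); add Q.
Step 3: cheapest edge leaving the tree is R X (12); add R.
Step 4: cheapest edge leaving the tree is R V (6); add V.
The 2nd edge added is Q X.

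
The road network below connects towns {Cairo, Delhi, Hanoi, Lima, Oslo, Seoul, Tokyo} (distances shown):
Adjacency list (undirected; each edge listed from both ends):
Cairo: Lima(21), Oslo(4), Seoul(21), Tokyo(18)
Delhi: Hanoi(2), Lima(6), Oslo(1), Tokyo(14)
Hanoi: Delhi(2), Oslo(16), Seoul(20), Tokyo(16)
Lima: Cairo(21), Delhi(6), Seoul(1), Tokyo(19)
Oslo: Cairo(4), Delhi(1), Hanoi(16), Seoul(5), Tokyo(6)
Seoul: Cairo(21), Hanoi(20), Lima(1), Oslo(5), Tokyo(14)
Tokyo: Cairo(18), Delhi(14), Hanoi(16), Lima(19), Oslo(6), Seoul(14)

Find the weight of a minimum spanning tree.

Prim's algorithm from Lima:
Step 1: cheapest edge leaving the tree is Lima Seoul (1); add Seoul.
Step 2: cheapest edge leaving the tree is Oslo Seoul (5); add Oslo.
Step 3: cheapest edge leaving the tree is Delhi Oslo (1); add Delhi.
Step 4: cheapest edge leaving the tree is Delhi Hanoi (2); add Hanoi.
Step 5: cheapest edge leaving the tree is Cairo Oslo (4); add Cairo.
Step 6: cheapest edge leaving the tree is Oslo Tokyo (6); add Tokyo.
MST edges: Lima Seoul, Oslo Seoul, Delhi Oslo, Delhi Hanoi, Cairo Oslo, Oslo Tokyo; total weight 1+5+1+2+4+6 = 19.

19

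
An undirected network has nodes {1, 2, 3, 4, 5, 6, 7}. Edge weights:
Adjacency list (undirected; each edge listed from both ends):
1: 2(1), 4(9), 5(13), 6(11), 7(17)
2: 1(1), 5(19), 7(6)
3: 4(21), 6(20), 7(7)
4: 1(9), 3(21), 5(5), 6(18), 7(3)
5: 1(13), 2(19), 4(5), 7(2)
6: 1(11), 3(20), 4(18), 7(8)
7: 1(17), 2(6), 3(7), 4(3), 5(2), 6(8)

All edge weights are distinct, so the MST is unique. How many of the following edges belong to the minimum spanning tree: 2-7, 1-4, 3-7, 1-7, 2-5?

Sort edges by weight, then run Kruskal:
1-2 (1): add. Components now {1,2} {3} {4} {5} {6} {7}
5-7 (2): add. Components now {1,2} {3} {4} {5,7} {6}
4-7 (3): add. Components now {1,2} {3} {4,5,7} {6}
4-5 (5): skip — 4 and 5 already connected.
2-7 (6): add. Components now {1,2,4,5,7} {3} {6}
3-7 (7): add. Components now {1,2,3,4,5,7} {6}
6-7 (8): add. Components now {1,2,3,4,5,6,7}
MST edge set: {1-2, 5-7, 4-7, 2-7, 3-7, 6-7}.
Of the listed edges, {2-7, 3-7} are in the MST → 2.

2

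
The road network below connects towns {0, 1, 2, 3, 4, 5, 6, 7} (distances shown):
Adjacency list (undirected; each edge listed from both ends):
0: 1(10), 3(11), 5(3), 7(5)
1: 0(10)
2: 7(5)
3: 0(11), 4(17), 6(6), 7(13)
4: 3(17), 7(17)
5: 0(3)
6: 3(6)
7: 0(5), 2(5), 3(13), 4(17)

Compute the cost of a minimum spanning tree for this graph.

Kruskal: consider edges lightest-first.
0-5 (3): add — endpoints in different components.
0-7 (5): add — endpoints in different components.
2-7 (5): add — endpoints in different components.
3-6 (6): add — endpoints in different components.
0-1 (10): add — endpoints in different components.
0-3 (11): add — endpoints in different components.
3-7 (13): skip — 3 and 7 already connected.
3-4 (17): add — endpoints in different components.
MST edges: 0-5, 0-7, 2-7, 3-6, 0-1, 0-3, 3-4; total weight 3+5+5+6+10+11+17 = 57.

57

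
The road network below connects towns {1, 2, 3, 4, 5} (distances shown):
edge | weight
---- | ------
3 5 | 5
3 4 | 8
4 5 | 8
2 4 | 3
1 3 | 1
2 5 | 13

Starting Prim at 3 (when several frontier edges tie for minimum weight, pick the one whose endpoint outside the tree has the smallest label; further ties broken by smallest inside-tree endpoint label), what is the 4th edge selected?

Prim, starting at 3.
Step 1: cheapest edge leaving the tree is 1 3 (1); add 1.
Step 2: cheapest edge leaving the tree is 3 5 (5); add 5.
Step 3: cheapest edge leaving the tree is 3 4 (8); add 4.
Step 4: cheapest edge leaving the tree is 2 4 (3); add 2.
The 4th edge added is 2 4.

2-4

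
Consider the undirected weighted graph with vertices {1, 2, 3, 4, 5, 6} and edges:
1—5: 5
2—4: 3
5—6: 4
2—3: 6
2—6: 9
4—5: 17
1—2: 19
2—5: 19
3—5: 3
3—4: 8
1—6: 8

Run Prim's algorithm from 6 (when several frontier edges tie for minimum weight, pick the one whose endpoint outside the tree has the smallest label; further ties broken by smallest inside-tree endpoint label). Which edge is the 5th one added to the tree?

Prim, starting at 6.
Step 1: frontier [5—6 4, 1—6 8, 2—6 9] → take 5—6 (4); add 5.
Step 2: frontier [3—5 3, 1—5 5, 4—5 17, 2—5 19, 1—6 8, 2—6 9] → take 3—5 (3); add 3.
Step 3: frontier [2—3 6, 3—4 8, 1—5 5, 4—5 17, 2—5 19, 1—6 8, 2—6 9] → take 1—5 (5); add 1.
Step 4: frontier [1—2 19, 2—3 6, 3—4 8, 4—5 17, 2—5 19, 2—6 9] → take 2—3 (6); add 2.
Step 5: frontier [2—4 3, 3—4 8, 4—5 17] → take 2—4 (3); add 4.
The 5th edge added is 2—4.

2-4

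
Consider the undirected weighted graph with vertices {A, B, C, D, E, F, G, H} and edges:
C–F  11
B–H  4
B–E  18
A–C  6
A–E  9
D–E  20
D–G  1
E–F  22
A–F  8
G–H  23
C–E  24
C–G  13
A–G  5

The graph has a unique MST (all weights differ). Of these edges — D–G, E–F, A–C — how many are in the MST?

Sort edges by weight, then run Kruskal:
D–G (1): add — endpoints in different components.
B–H (4): add — endpoints in different components.
A–G (5): add — endpoints in different components.
A–C (6): add — endpoints in different components.
A–F (8): add — endpoints in different components.
A–E (9): add — endpoints in different components.
C–F (11): skip — C and F already connected.
C–G (13): skip — C and G already connected.
B–E (18): add — endpoints in different components.
MST edge set: {D–G, B–H, A–G, A–C, A–F, A–E, B–E}.
Of the listed edges, {D–G, A–C} are in the MST → 2.

2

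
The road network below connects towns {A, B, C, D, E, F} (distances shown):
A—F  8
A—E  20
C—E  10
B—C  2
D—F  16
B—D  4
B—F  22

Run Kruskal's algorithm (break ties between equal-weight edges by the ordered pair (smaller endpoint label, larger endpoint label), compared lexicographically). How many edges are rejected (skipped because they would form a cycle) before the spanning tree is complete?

Kruskal's algorithm — process edges by increasing weight (ties by edge label):
B—C (2): add — endpoints in different components.
B—D (4): add — endpoints in different components.
A—F (8): add — endpoints in different components.
C—E (10): add — endpoints in different components.
D—F (16): add — endpoints in different components.
Edges rejected before the tree was complete: 0.

0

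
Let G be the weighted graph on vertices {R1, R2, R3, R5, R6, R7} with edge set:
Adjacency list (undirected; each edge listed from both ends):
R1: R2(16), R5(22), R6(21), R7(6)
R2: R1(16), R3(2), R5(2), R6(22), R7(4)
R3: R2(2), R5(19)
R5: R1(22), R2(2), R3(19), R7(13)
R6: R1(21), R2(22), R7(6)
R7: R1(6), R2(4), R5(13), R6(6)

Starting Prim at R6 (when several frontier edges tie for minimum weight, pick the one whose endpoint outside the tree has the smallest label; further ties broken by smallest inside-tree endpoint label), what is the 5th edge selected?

R1-R7

Grow the tree from R6 using Prim:
Step 1: frontier [R6–R7 6, R1–R6 21, R2–R6 22] → take R6–R7 (6); add R7.
Step 2: frontier [R1–R6 21, R2–R6 22, R2–R7 4, R1–R7 6, R5–R7 13] → take R2–R7 (4); add R2.
Step 3: frontier [R2–R3 2, R2–R5 2, R1–R2 16, R1–R6 21, R1–R7 6, R5–R7 13] → take R2–R3 (2); add R3.
Step 4: frontier [R2–R5 2, R1–R2 16, R3–R5 19, R1–R6 21, R1–R7 6, R5–R7 13] → take R2–R5 (2); add R5.
Step 5: frontier [R1–R2 16, R1–R5 22, R1–R6 21, R1–R7 6] → take R1–R7 (6); add R1.
The 5th edge added is R1–R7.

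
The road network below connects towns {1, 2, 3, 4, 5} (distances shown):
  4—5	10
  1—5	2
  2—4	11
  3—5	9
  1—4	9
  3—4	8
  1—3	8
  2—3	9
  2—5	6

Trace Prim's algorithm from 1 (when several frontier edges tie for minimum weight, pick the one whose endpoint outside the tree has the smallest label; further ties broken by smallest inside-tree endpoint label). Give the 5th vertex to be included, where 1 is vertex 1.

4

Prim's algorithm from 1:
Step 1: cheapest edge leaving the tree is 1—5 (2); add 5.
Step 2: cheapest edge leaving the tree is 2—5 (6); add 2.
Step 3: cheapest edge leaving the tree is 1—3 (8); add 3.
Step 4: cheapest edge leaving the tree is 3—4 (8); add 4.
Vertex order: 1, 5, 2, 3, 4. The 5th vertex is 4.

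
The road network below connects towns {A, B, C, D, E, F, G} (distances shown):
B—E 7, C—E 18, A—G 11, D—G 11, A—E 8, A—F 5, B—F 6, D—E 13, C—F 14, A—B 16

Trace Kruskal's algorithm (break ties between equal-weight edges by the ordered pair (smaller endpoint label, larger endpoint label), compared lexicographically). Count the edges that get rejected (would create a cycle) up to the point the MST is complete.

2

Kruskal's algorithm — process edges by increasing weight (ties by edge label):
A—F (5): add — endpoints in different components.
B—F (6): add — endpoints in different components.
B—E (7): add — endpoints in different components.
A—E (8): skip — A and E already connected.
A—G (11): add — endpoints in different components.
D—G (11): add — endpoints in different components.
D—E (13): skip — D and E already connected.
C—F (14): add — endpoints in different components.
Edges rejected before the tree was complete: 2.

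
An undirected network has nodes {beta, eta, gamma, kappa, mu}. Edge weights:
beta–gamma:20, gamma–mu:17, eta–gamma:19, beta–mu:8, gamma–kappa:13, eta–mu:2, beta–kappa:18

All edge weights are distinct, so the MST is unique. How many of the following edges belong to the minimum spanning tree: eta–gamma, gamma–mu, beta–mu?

2

Kruskal's algorithm — process edges by increasing weight (ties by edge label):
eta–mu (2): add — endpoints in different components.
beta–mu (8): add — endpoints in different components.
gamma–kappa (13): add — endpoints in different components.
gamma–mu (17): add — endpoints in different components.
MST edge set: {eta–mu, beta–mu, gamma–kappa, gamma–mu}.
Of the listed edges, {gamma–mu, beta–mu} are in the MST → 2.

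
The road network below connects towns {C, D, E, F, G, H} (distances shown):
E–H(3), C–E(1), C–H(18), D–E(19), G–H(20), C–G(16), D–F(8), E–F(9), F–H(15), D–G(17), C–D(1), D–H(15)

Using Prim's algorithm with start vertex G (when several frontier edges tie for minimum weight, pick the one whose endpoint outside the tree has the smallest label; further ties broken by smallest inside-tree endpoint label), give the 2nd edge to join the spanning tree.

C-D

Prim, starting at G.
Step 1: frontier [C–G 16, D–G 17, G–H 20] → take C–G (16); add C.
Step 2: frontier [C–D 1, C–E 1, C–H 18, D–G 17, G–H 20] → take C–D (1); add D.
Step 3: frontier [C–E 1, C–H 18, D–F 8, D–H 15, D–E 19, G–H 20] → take C–E (1); add E.
Step 4: frontier [C–H 18, D–F 8, D–H 15, E–H 3, E–F 9, G–H 20] → take E–H (3); add H.
Step 5: frontier [D–F 8, E–F 9, F–H 15] → take D–F (8); add F.
The 2nd edge added is C–D.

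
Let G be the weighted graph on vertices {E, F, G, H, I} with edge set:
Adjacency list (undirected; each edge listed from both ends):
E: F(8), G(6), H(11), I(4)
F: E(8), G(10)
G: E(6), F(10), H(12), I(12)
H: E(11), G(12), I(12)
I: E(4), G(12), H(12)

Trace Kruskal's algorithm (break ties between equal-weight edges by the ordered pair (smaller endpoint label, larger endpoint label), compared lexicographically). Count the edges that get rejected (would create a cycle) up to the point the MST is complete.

1

Kruskal's algorithm — process edges by increasing weight (ties by edge label):
E-I (4): add. Components now {E,I} {F} {G} {H}
E-G (6): add. Components now {E,G,I} {F} {H}
E-F (8): add. Components now {E,F,G,I} {H}
F-G (10): skip — F and G already connected.
E-H (11): add. Components now {E,F,G,H,I}
Edges rejected before the tree was complete: 1.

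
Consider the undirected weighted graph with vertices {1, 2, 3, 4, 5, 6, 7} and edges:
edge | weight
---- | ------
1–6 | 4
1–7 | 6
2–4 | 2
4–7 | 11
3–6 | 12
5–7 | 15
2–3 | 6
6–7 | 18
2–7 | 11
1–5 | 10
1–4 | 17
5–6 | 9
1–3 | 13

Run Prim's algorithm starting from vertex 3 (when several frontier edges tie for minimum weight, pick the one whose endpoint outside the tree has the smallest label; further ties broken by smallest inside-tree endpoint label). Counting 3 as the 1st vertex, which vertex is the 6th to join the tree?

Prim, starting at 3.
Step 1: frontier [2–3 6, 3–6 12, 1–3 13] → take 2–3 (6); add 2.
Step 2: frontier [2–4 2, 2–7 11, 3–6 12, 1–3 13] → take 2–4 (2); add 4.
Step 3: frontier [2–7 11, 3–6 12, 1–3 13, 4–7 11, 1–4 17] → take 2–7 (11); add 7.
Step 4: frontier [3–6 12, 1–3 13, 1–4 17, 1–7 6, 5–7 15, 6–7 18] → take 1–7 (6); add 1.
Step 5: frontier [1–6 4, 1–5 10, 3–6 12, 5–7 15, 6–7 18] → take 1–6 (4); add 6.
Step 6: frontier [1–5 10, 5–6 9, 5–7 15] → take 5–6 (9); add 5.
Vertex order: 3, 2, 4, 7, 1, 6, 5. The 6th vertex is 6.

6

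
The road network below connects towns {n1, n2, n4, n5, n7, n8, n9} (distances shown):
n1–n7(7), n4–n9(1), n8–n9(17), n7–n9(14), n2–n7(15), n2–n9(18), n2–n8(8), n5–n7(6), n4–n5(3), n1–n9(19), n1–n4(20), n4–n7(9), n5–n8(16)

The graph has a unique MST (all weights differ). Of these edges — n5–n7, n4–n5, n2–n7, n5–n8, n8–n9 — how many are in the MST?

3

Kruskal's algorithm — process edges by increasing weight (ties by edge label):
n4–n9 (1): add. Components now {n1} {n4,n9} {n5} {n7} {n8} {n2}
n4–n5 (3): add. Components now {n1} {n4,n5,n9} {n7} {n8} {n2}
n5–n7 (6): add. Components now {n1} {n4,n5,n7,n9} {n8} {n2}
n1–n7 (7): add. Components now {n1,n4,n5,n7,n9} {n8} {n2}
n2–n8 (8): add. Components now {n1,n4,n5,n7,n9} {n2,n8}
n4–n7 (9): skip — n4 and n7 already connected.
n7–n9 (14): skip — n9 and n7 already connected.
n2–n7 (15): add. Components now {n1,n2,n4,n5,n7,n8,n9}
MST edge set: {n4–n9, n4–n5, n5–n7, n1–n7, n2–n8, n2–n7}.
Of the listed edges, {n5–n7, n4–n5, n2–n7} are in the MST → 3.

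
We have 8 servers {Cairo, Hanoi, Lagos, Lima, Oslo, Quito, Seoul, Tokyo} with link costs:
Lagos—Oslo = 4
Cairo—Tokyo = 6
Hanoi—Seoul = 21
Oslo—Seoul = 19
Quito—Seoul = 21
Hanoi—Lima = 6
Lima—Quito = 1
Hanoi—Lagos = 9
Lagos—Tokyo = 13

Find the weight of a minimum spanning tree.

58

Kruskal's algorithm — process edges by increasing weight (ties by edge label):
Lima—Quito (1): add — endpoints in different components.
Lagos—Oslo (4): add — endpoints in different components.
Cairo—Tokyo (6): add — endpoints in different components.
Hanoi—Lima (6): add — endpoints in different components.
Hanoi—Lagos (9): add — endpoints in different components.
Lagos—Tokyo (13): add — endpoints in different components.
Oslo—Seoul (19): add — endpoints in different components.
MST edges: Lima—Quito, Lagos—Oslo, Cairo—Tokyo, Hanoi—Lima, Hanoi—Lagos, Lagos—Tokyo, Oslo—Seoul; total weight 1+4+6+6+9+13+19 = 58.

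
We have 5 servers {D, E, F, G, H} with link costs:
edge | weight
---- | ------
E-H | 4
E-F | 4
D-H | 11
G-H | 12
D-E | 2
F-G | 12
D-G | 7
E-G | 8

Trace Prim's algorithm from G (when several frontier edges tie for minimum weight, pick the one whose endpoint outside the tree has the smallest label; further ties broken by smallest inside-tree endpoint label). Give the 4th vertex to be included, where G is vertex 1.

F

Prim's algorithm from G:
Step 1: cheapest edge leaving the tree is D-G (7); add D.
Step 2: cheapest edge leaving the tree is D-E (2); add E.
Step 3: cheapest edge leaving the tree is E-F (4); add F.
Step 4: cheapest edge leaving the tree is E-H (4); add H.
Vertex order: G, D, E, F, H. The 4th vertex is F.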